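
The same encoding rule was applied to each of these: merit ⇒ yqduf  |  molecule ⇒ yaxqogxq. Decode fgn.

Compare letters: m→y is +12, e→q is +12, r→d is +12 — a constant shift. Every letter moves 12 places later in the alphabet, wrapping around z→a.
Reversing it on fgn: f−12=t, g−12=u, n−12=b.

tub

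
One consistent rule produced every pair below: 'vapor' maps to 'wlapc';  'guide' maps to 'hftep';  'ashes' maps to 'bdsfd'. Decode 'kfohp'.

Shifts by position in vapor: pos 0: v→w (+1), pos 1: a→l (+11), pos 2: p→a (+11), pos 3: o→p (+1), pos 4: r→c (+11) — repeating every 3. A repeating key of period 3 is used — shifts +1, +11, +11 over and over.
Reversing it on kfohp: k−1=j, f−11=u, o−11=d, h−1=g, p−11=e.

judge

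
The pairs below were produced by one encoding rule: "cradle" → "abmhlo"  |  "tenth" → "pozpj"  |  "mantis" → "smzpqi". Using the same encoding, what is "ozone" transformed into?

gfgzo

Treating letters as 0–25, the rule is x ↦ 7x + 12 (mod 26).
On ozone: o(14)→7·14+12≡6=g; z(25)→7·25+12≡5=f; o(14)→7·14+12≡6=g; n(13)→7·13+12≡25=z; e(4)→7·4+12≡14=o (all mod 26).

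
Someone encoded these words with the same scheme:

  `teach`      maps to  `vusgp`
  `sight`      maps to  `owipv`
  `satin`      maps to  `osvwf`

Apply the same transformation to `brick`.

t(19)→v(21) and e(4)→u(20) fit y≡7x+18 (mod 26); the inverse of 7 mod 26 is 15. This is an affine cipher: with a=0,…,z=25, each position x becomes (7x+18) mod 26.
Applying it to brick: b(1)→7·1+18≡25=z; r(17)→7·17+18≡7=h; i(8)→7·8+18≡22=w; c(2)→7·2+18≡6=g; k(10)→7·10+18≡10=k (all mod 26).

zhwgk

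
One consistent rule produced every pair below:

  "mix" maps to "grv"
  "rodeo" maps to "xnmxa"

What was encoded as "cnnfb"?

The output letters match the input read backwards, each shifted +9: mix reversed is xim. The word is reversed, then every letter is shifted forward by 9.
Reversing it on cnnfb: shift back: c−9=t, n−9=e, n−9=e, f−9=w, b−9=s → teews; then reverse → sweet.

sweet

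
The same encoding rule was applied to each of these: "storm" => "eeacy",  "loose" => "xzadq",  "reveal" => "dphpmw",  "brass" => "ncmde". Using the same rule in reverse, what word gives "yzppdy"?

Shifts by position in storm: pos 0: s→e (+12), pos 1: t→e (+11), pos 2: o→a (+12), pos 3: r→c (+11) — repeating every 2. It's a Vigenère-style cipher with numeric key [12,11]: position i shifts by key[i mod 2].
Undoing it on yzppdy: y−12=m, z−11=o, p−12=d, p−11=e, d−12=r, y−11=n.

modern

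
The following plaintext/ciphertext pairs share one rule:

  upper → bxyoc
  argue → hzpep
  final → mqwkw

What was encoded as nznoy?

In upper: u→b is +7, p→x is +8, p→y is +9, e→o is +10 — the shift increases by 1 each position. The shift increases by 1 at each position, starting from +7: 7, 8, 9, ….
Reversing it on nznoy: n−7=g, z−8=r, n−9=e, o−10=e, y−11=n.

green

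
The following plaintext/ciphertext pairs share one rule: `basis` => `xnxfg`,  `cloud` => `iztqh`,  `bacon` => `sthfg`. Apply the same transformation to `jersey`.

Two steps: reverse the string, then apply a Caesar shift of +5.
Applying it to jersey: reverse → yesrej; then shift: y+5=d, e+5=j, s+5=x, r+5=w, e+5=j, j+5=o.

djxwjo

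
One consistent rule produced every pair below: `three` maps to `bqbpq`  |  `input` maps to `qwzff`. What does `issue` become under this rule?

qbcfq

In three: t→b is +8, h→q is +9, r→b is +10, e→p is +11 — the shift increases by 1 each position. The shift increases by 1 at each position, starting from +8: 8, 9, 10, ….
On issue: i+8=q, s+9=b, s+10=c, u+11=f, e+12=q.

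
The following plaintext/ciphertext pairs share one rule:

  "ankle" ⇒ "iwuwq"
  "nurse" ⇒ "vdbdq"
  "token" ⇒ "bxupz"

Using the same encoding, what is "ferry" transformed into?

nnbck

In ankle: a→i is +8, n→w is +9, k→u is +10, l→w is +11 — the shift increases by 1 each position. Letter i (0-indexed) is shifted by i+8, so successive shifts are 8, 9, 10, ….
For ferry: f+8=n, e+9=n, r+10=b, r+11=c, y+12=k.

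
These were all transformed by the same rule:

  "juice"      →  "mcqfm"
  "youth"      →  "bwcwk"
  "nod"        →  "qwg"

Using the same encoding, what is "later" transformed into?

The shift depends on letter class: consonant j→m is +3, but vowel u→c is +8. Two shifts are in play — +8 for a/e/i/o/u, +3 for every other letter.
On later: l(cons)+3=o, a(vowel)+8=i, t(cons)+3=w, e(vowel)+8=m, r(cons)+3=u.

oiwmu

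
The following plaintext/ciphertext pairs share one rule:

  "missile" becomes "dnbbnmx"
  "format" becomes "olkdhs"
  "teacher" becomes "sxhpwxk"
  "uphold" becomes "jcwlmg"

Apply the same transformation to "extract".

This is an affine cipher: with a=0,…,z=25, each position x becomes (17x+7) mod 26.
For extract: e(4)→17·4+7≡23=x; x(23)→17·23+7≡8=i; t(19)→17·19+7≡18=s; r(17)→17·17+7≡10=k; a(0)→17·0+7≡7=h; c(2)→17·2+7≡15=p; t(19)→17·19+7≡18=s (all mod 26).

xiskhps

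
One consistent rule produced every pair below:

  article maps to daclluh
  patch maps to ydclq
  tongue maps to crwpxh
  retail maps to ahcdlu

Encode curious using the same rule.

lxalrxb

The shift depends on letter class: consonant r→a is +9, but vowel a→d is +3. The rule splits by letter class: vowels +3, consonants +9.
On curious: c(cons)+9=l, u(vowel)+3=x, r(cons)+9=a, i(vowel)+3=l, o(vowel)+3=r, u(vowel)+3=x, s(cons)+9=b.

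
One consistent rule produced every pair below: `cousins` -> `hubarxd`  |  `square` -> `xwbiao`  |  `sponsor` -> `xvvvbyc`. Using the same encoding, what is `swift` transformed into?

xcpnc

Each letter shifts forward by (position + 5), i.e. 5, 6, 7, … — the shift grows by one for each successive letter.
On swift: s+5=x, w+6=c, i+7=p, f+8=n, t+9=c.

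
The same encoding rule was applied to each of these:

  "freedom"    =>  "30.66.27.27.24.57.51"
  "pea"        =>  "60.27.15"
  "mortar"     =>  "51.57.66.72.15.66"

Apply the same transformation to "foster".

30.57.69.72.27.66

f(#6)→30 and r(#18)→66: differences scale by 3, so n = 3·pos + 12. The formula is n = 3×(alphabet index, a=1) + 12.
On foster: f=6→30, o=15→57, s=19→69, t=20→72, e=5→27, r=18→66.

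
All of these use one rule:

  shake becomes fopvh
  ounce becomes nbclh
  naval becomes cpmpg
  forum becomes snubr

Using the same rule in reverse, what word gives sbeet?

s(18)→f(5) and h(7)→o(14) fit y≡11x+15 (mod 26); the inverse of 11 mod 26 is 19. Treating letters as 0–25, the rule is x ↦ 11x + 15 (mod 26).
Reversing it on sbeet: s(18)→19·(18−15)≡5=f; b(1)→19·(1−15)≡20=u; e(4)→19·(4−15)≡25=z; e(4)→19·(4−15)≡25=z; t(19)→19·(19−15)≡24=y (all mod 26).

fuzzy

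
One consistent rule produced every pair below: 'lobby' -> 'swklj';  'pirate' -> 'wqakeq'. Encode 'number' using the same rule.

In lobby: l→s is +7, o→w is +8, b→k is +9, b→l is +10 — the shift increases by 1 each position. Each letter shifts forward by (position + 7), i.e. 7, 8, 9, … — the shift grows by one for each successive letter.
On number: n+7=u, u+8=c, m+9=v, b+10=l, e+11=p, r+12=d.

ucvlpd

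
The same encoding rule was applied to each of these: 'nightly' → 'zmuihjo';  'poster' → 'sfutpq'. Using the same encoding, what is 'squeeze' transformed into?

faffvrt

The output letters match the input read backwards, each shifted +1: nightly reversed is ylthgin. Two steps: reverse the string, then apply a Caesar shift of +1.
On squeeze: reverse → ezeeuqs; then shift: e+1=f, z+1=a, e+1=f, e+1=f, u+1=v, q+1=r, s+1=t.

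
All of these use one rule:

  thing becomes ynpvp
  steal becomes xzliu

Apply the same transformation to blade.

In thing: t→y is +5, h→n is +6, i→p is +7, n→v is +8 — the shift increases by 1 each position. Letter i (0-indexed) is shifted by i+5, so successive shifts are 5, 6, 7, ….
Applying it to blade: b+5=g, l+6=r, a+7=h, d+8=l, e+9=n.

grhln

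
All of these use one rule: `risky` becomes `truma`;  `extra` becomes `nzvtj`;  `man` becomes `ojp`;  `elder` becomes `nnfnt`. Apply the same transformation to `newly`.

The shift depends on letter class: consonant r→t is +2, but vowel i→r is +9. Vowels shift forward by 9 and consonants shift forward by 2.
For newly: n(cons)+2=p, e(vowel)+9=n, w(cons)+2=y, l(cons)+2=n, y(cons)+2=a.

pnyna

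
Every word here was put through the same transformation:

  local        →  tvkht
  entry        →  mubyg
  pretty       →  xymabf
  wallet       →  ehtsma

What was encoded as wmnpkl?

office

Shifts by position in local: pos 0: l→t (+8), pos 1: o→v (+7), pos 2: c→k (+8), pos 3: a→h (+7) — repeating every 2. It's a Vigenère-style cipher with numeric key [8,7]: position i shifts by key[i mod 2].
Undoing it on wmnpkl: w−8=o, m−7=f, n−8=f, p−7=i, k−8=c, l−7=e.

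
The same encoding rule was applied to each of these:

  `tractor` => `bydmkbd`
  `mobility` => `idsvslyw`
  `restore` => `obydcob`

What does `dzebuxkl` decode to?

bankrupt

The output letters match the input read backwards, each shifted +10: tractor reversed is rotcart. The word is reversed, then every letter is shifted forward by 10.
Decoding dzebuxkl: shift back: d−10=t, z−10=p, e−10=u, b−10=r, u−10=k, x−10=n, k−10=a, l−10=b → tpurknab; then reverse → bankrupt.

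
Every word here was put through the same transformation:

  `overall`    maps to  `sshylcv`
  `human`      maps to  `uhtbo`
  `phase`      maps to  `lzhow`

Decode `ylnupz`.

singer

The output letters match the input read backwards, each shifted +7: overall reversed is llarevo. The word is reversed, then every letter is shifted forward by 7.
Decoding ylnupz: shift back: y−7=r, l−7=e, n−7=g, u−7=n, p−7=i, z−7=s → regnis; then reverse → singer.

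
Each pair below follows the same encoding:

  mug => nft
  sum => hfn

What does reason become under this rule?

ivzhlm

Each pair mirrors across the alphabet (m↔n, u↔f, g↔t): positions sum to 25. Letters are reflected about the middle of the alphabet (position → 25−position): Atbash.
On reason: r↔i, e↔v, a↔z, s↔h, o↔l, n↔m.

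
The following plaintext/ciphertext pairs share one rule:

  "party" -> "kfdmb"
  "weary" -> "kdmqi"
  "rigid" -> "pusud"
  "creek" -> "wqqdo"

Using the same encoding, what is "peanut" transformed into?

The output letters match the input read backwards, each shifted +12: party reversed is ytrap. Read the word backwards and shift each letter +12.
On peanut: reverse → tunaep; then shift: t+12=f, u+12=g, n+12=z, a+12=m, e+12=q, p+12=b.

fgzmqb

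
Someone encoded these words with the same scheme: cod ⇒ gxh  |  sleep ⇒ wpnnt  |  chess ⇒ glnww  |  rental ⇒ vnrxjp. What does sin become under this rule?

wrr

The shift depends on letter class: consonant c→g is +4, but vowel o→x is +9. Two shifts are in play — +9 for a/e/i/o/u, +4 for every other letter.
On sin: s(cons)+4=w, i(vowel)+9=r, n(cons)+4=r.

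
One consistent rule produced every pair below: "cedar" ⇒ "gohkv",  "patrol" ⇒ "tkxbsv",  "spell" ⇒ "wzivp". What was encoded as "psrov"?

Shifts by position in cedar: pos 0: c→g (+4), pos 1: e→o (+10), pos 2: d→h (+4), pos 3: a→k (+10) — repeating every 2. The shifts repeat in a cycle of length 2: positions 0,1,… shift by +4, +10, then the pattern repeats.
Decoding psrov: p−4=l, s−10=i, r−4=n, o−10=e, v−4=r.

liner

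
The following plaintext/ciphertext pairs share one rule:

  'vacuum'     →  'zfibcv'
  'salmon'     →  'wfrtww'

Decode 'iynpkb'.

Letter i (0-indexed) is shifted by i+4, so successive shifts are 4, 5, 6, ….
Decoding iynpkb: i−4=e, y−5=t, n−6=h, p−7=i, k−8=c, b−9=s.

ethics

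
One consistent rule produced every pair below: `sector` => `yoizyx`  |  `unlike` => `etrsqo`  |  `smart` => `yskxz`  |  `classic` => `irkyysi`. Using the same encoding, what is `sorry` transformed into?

yyxxe

Two shifts are in play — +10 for a/e/i/o/u, +6 for every other letter.
For sorry: s(cons)+6=y, o(vowel)+10=y, r(cons)+6=x, r(cons)+6=x, y(cons)+6=e.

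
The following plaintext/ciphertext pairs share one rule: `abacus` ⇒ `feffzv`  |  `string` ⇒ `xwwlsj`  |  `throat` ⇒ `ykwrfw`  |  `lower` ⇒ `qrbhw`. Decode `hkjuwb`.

cherry

Shifts by position in abacus: pos 0: a→f (+5), pos 1: b→e (+3), pos 2: a→f (+5), pos 3: c→f (+3) — repeating every 2. It's a Vigenère-style cipher with numeric key [5,3]: position i shifts by key[i mod 2].
Undoing it on hkjuwb: h−5=c, k−3=h, j−5=e, u−3=r, w−5=r, b−3=y.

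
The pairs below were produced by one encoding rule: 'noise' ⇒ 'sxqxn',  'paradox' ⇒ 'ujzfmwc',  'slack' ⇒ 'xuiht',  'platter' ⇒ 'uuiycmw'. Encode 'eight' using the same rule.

Shifts by position in noise: pos 0: n→s (+5), pos 1: o→x (+9), pos 2: i→q (+8), pos 3: s→x (+5), pos 4: e→n (+9) — repeating every 3. It's a Vigenère-style cipher with numeric key [5,9,8]: position i shifts by key[i mod 3].
Applying it to eight: e+5=j, i+9=r, g+8=o, h+5=m, t+9=c.

jromc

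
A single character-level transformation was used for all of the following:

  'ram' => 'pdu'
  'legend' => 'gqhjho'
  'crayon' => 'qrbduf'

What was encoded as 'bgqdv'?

The output letters match the input read backwards, each shifted +3: ram reversed is mar. Two steps: reverse the string, then apply a Caesar shift of +3.
Decoding bgqdv: shift back: b−3=y, g−3=d, q−3=n, d−3=a, v−3=s → ydnas; then reverse → sandy.

sandy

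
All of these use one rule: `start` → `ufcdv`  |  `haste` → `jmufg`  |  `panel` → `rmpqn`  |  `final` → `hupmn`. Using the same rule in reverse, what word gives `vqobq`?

tempo

Shifts by position in start: pos 0: s→u (+2), pos 1: t→f (+12), pos 2: a→c (+2), pos 3: r→d (+12) — repeating every 2. The shifts repeat in a cycle of length 2: positions 0,1,… shift by +2, +12, then the pattern repeats.
Decoding vqobq: v−2=t, q−12=e, o−2=m, b−12=p, q−2=o.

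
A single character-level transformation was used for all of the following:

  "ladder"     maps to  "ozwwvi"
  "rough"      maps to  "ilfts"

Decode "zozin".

Each pair mirrors across the alphabet (l↔o, a↔z, d↔w): positions sum to 25. Letters are reflected about the middle of the alphabet (position → 25−position): Atbash.
Reversing it on zozin: z↔a, o↔l, z↔a, i↔r, n↔m.

alarm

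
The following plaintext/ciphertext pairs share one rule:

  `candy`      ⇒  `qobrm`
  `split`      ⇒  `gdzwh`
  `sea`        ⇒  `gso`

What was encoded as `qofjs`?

carve

Each letter is shifted forward by 14 in the alphabet (a Caesar shift of +14).
Undoing it on qofjs: q−14=c, o−14=a, f−14=r, j−14=v, s−14=e.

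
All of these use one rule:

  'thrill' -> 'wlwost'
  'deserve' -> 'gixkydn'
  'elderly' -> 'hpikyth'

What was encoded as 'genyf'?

daisy

In thrill: t→w is +3, h→l is +4, r→w is +5, i→o is +6 — the shift increases by 1 each position. The shift increases by 1 at each position, starting from +3: 3, 4, 5, ….
Decoding genyf: g−3=d, e−4=a, n−5=i, y−6=s, f−7=y.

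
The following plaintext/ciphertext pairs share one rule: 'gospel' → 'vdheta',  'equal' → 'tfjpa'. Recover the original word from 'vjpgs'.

Compare letters: g→v is +15, o→d is +15, s→h is +15 — a constant shift. Each letter is shifted forward by 15 in the alphabet (a Caesar shift of +15).
Decoding vjpgs: v−15=g, j−15=u, p−15=a, g−15=r, s−15=d.

guard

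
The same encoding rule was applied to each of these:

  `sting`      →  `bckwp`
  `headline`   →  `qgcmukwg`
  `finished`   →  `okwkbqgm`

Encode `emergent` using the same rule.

The shift depends on letter class: consonant s→b is +9, but vowel i→k is +2. Two shifts are in play — +2 for a/e/i/o/u, +9 for every other letter.
On emergent: e(vowel)+2=g, m(cons)+9=v, e(vowel)+2=g, r(cons)+9=a, g(cons)+9=p, e(vowel)+2=g, n(cons)+9=w, t(cons)+9=c.

gvgapgwc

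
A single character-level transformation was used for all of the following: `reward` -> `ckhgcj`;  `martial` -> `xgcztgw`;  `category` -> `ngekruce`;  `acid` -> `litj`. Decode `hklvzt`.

weapon

Shifts by position in reward: pos 0: r→c (+11), pos 1: e→k (+6), pos 2: w→h (+11), pos 3: a→g (+6) — repeating every 2. It's a Vigenère-style cipher with numeric key [11,6]: position i shifts by key[i mod 2].
Undoing it on hklvzt: h−11=w, k−6=e, l−11=a, v−6=p, z−11=o, t−6=n.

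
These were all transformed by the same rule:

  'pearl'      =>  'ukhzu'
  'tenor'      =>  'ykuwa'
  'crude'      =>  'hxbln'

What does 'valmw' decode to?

queen

In pearl: p→u is +5, e→k is +6, a→h is +7, r→z is +8 — the shift increases by 1 each position. Each letter shifts forward by (position + 5), i.e. 5, 6, 7, … — the shift grows by one for each successive letter.
Undoing it on valmw: v−5=q, a−6=u, l−7=e, m−8=e, w−9=n.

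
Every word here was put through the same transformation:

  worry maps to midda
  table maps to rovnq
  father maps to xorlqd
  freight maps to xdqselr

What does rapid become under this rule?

w(22)→m(12) and o(14)→i(8) fit y≡7x+14 (mod 26); the inverse of 7 mod 26 is 15. This is an affine cipher: with a=0,…,z=25, each position x becomes (7x+14) mod 26.
Applying it to rapid: r(17)→7·17+14≡3=d; a(0)→7·0+14≡14=o; p(15)→7·15+14≡15=p; i(8)→7·8+14≡18=s; d(3)→7·3+14≡9=j (all mod 26).

dopsj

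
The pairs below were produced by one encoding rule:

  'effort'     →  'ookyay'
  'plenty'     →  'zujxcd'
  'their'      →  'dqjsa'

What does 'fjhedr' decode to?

Shifts by position in effort: pos 0: e→o (+10), pos 1: f→o (+9), pos 2: f→k (+5), pos 3: o→y (+10), pos 4: r→a (+9), pos 5: t→y (+5) — repeating every 3. The shifts repeat in a cycle of length 3: positions 0,1,… shift by +10, +9, +5, then the pattern repeats.
Undoing it on fjhedr: f−10=v, j−9=a, h−5=c, e−10=u, d−9=u, r−5=m.

vacuum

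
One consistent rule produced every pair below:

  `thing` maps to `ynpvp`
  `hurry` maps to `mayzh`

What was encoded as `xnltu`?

shell

In thing: t→y is +5, h→n is +6, i→p is +7, n→v is +8 — the shift increases by 1 each position. The shift increases by 1 at each position, starting from +5: 5, 6, 7, ….
Decoding xnltu: x−5=s, n−6=h, l−7=e, t−8=l, u−9=l.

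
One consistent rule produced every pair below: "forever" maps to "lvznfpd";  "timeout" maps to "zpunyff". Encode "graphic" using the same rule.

In forever: f→l is +6, o→v is +7, r→z is +8, e→n is +9 — the shift increases by 1 each position. The shift increases by 1 at each position, starting from +6: 6, 7, 8, ….
Applying it to graphic: g+6=m, r+7=y, a+8=i, p+9=y, h+10=r, i+11=t, c+12=o.

myiyrto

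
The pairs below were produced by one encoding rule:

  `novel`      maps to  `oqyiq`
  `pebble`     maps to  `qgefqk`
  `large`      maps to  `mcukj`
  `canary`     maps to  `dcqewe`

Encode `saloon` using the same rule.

In novel: n→o is +1, o→q is +2, v→y is +3, e→i is +4 — the shift increases by 1 each position. Each letter shifts forward by (position + 1), i.e. 1, 2, 3, … — the shift grows by one for each successive letter.
For saloon: s+1=t, a+2=c, l+3=o, o+4=s, o+5=t, n+6=t.

tcostt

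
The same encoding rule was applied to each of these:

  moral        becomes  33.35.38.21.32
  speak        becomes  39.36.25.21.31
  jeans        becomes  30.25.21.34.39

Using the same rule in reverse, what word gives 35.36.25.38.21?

opera

The number is (letter's place in the alphabet, a=1) + 20.
Undoing it on 35.36.25.38.21: 35→(35−20)÷1=15=o, 36→(36−20)÷1=16=p, 25→(25−20)÷1=5=e, 38→(38−20)÷1=18=r, 21→(21−20)÷1=1=a.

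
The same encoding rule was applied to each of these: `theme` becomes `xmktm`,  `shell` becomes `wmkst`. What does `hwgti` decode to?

drama

The shift increases by 1 at each position, starting from +4: 4, 5, 6, ….
Undoing it on hwgti: h−4=d, w−5=r, g−6=a, t−7=m, i−8=a.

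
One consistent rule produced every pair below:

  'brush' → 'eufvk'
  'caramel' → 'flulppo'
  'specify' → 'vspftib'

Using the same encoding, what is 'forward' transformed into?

The shift depends on letter class: consonant b→e is +3, but vowel u→f is +11. The rule splits by letter class: vowels +11, consonants +3.
Applying it to forward: f(cons)+3=i, o(vowel)+11=z, r(cons)+3=u, w(cons)+3=z, a(vowel)+11=l, r(cons)+3=u, d(cons)+3=g.

izuzlug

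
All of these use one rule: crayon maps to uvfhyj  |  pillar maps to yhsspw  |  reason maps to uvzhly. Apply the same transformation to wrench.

The output letters match the input read backwards, each shifted +7: crayon reversed is noyarc. Two steps: reverse the string, then apply a Caesar shift of +7.
For wrench: reverse → hcnerw; then shift: h+7=o, c+7=j, n+7=u, e+7=l, r+7=y, w+7=d.

ojulyd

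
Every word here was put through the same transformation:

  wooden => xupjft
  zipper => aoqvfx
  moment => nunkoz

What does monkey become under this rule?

nuoqfe

Shifts by position in wooden: pos 0: w→x (+1), pos 1: o→u (+6), pos 2: o→p (+1), pos 3: d→j (+6) — repeating every 2. The shifts repeat in a cycle of length 2: positions 0,1,… shift by +1, +6, then the pattern repeats.
On monkey: m+1=n, o+6=u, n+1=o, k+6=q, e+1=f, y+6=e.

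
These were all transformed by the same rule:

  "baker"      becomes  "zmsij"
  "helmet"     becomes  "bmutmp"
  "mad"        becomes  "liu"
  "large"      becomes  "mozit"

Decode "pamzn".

The output letters match the input read backwards, each shifted +8: baker reversed is rekab. The word is reversed, then every letter is shifted forward by 8.
Reversing it on pamzn: shift back: p−8=h, a−8=s, m−8=e, z−8=r, n−8=f → hserf; then reverse → fresh.

fresh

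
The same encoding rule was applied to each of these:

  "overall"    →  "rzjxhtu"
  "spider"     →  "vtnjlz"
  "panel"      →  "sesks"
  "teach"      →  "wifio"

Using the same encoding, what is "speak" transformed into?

vtjgr

Letter i (0-indexed) is shifted by i+3, so successive shifts are 3, 4, 5, ….
For speak: s+3=v, p+4=t, e+5=j, a+6=g, k+7=r.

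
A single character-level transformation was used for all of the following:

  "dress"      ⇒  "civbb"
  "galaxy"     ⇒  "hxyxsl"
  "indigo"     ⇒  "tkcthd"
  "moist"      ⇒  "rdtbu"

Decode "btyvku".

d(3)→c(2) and r(17)→i(8) fit y≡19x+23 (mod 26); the inverse of 19 mod 26 is 11. Treating letters as 0–25, the rule is x ↦ 19x + 23 (mod 26).
Reversing it on btyvku: b(1)→11·(1−23)≡18=s; t(19)→11·(19−23)≡8=i; y(24)→11·(24−23)≡11=l; v(21)→11·(21−23)≡4=e; k(10)→11·(10−23)≡13=n; u(20)→11·(20−23)≡19=t (all mod 26).

silent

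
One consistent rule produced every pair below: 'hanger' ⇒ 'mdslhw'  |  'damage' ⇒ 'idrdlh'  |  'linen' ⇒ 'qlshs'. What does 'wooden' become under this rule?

brrihs

The shift depends on letter class: consonant h→m is +5, but vowel a→d is +3. Vowels shift forward by 3 and consonants shift forward by 5.
On wooden: w(cons)+5=b, o(vowel)+3=r, o(vowel)+3=r, d(cons)+5=i, e(vowel)+3=h, n(cons)+5=s.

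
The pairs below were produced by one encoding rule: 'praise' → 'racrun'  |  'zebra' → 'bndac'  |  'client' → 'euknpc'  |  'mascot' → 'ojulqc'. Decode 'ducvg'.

Shifts by position in praise: pos 0: p→r (+2), pos 1: r→a (+9), pos 2: a→c (+2), pos 3: i→r (+9) — repeating every 2. A repeating key of period 2 is used — shifts +2, +9 over and over.
Decoding ducvg: d−2=b, u−9=l, c−2=a, v−9=m, g−2=e.

blame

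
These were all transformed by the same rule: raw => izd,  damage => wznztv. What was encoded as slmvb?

honey

Each letter is replaced by its mirror in the alphabet: a↔z, b↔y, c↔x, and so on (the Atbash cipher).
Decoding slmvb: s↔h, l↔o, m↔n, v↔e, b↔y.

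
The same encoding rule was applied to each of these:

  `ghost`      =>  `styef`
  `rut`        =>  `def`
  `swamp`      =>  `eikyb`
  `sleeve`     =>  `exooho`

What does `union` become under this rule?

ezsyz

Two shifts are in play — +10 for a/e/i/o/u, +12 for every other letter.
For union: u(vowel)+10=e, n(cons)+12=z, i(vowel)+10=s, o(vowel)+10=y, n(cons)+12=z.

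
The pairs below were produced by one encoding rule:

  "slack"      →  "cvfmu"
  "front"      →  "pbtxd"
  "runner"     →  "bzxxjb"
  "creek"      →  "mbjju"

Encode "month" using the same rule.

The shift depends on letter class: consonant s→c is +10, but vowel a→f is +5. Two shifts are in play — +5 for a/e/i/o/u, +10 for every other letter.
For month: m(cons)+10=w, o(vowel)+5=t, n(cons)+10=x, t(cons)+10=d, h(cons)+10=r.

wtxdr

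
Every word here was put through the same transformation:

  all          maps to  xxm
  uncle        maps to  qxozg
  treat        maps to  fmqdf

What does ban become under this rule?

zmn

The output letters match the input read backwards, each shifted +12: all reversed is lla. Two steps: reverse the string, then apply a Caesar shift of +12.
For ban: reverse → nab; then shift: n+12=z, a+12=m, b+12=n.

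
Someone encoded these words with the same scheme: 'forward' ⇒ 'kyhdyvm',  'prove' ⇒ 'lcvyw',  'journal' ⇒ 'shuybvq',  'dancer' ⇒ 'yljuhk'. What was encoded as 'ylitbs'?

The output letters match the input read backwards, each shifted +7: forward reversed is drawrof. Two steps: reverse the string, then apply a Caesar shift of +7.
Undoing it on ylitbs: shift back: y−7=r, l−7=e, i−7=b, t−7=m, b−7=u, s−7=l → rebmul; then reverse → lumber.

lumber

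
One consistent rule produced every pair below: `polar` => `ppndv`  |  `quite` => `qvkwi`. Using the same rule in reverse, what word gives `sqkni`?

In polar: p→p is +0, o→p is +1, l→n is +2, a→d is +3 — the shift increases by 1 each position. Each letter shifts forward by its position index (0, 1, 2, …) — the shift grows by one for each successive letter.
Reversing it on sqkni: s−0=s, q−1=p, k−2=i, n−3=k, i−4=e.

spike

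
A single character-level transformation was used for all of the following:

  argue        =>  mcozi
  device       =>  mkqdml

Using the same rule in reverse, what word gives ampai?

Two steps: reverse the string, then apply a Caesar shift of +8.
Reversing it on ampai: shift back: a−8=s, m−8=e, p−8=h, a−8=s, i−8=a → sehsa; then reverse → ashes.

ashes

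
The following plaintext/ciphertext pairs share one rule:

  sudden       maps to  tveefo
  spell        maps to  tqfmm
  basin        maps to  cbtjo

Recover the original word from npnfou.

moment

Compare letters: s→t is +1, u→v is +1, d→e is +1 — a constant shift. It's a constant shift of +1 (ROT1).
Undoing it on npnfou: n−1=m, p−1=o, n−1=m, f−1=e, o−1=n, u−1=t.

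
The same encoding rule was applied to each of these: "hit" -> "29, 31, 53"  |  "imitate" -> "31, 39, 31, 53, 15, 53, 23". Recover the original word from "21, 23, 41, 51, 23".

h(#8)→29 and i(#9)→31: differences scale by 2, so n = 2·pos + 13. The formula is n = 2×(alphabet index, a=1) + 13.
Decoding 21, 23, 41, 51, 23: 21→(21−13)÷2=4=d, 23→(23−13)÷2=5=e, 41→(41−13)÷2=14=n, 51→(51−13)÷2=19=s, 23→(23−13)÷2=5=e.

dense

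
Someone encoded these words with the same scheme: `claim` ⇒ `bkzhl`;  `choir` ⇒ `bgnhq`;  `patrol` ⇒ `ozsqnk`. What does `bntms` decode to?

Compare letters: c→b is +25, l→k is +25, a→z is +25 — a constant shift. Every letter moves 25 places later in the alphabet, wrapping around z→a.
Decoding bntms: b−25=c, n−25=o, t−25=u, m−25=n, s−25=t.

count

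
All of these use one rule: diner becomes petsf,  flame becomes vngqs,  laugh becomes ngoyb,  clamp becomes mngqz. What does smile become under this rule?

iqens

d(3)→p(15) and i(8)→e(4) fit y≡3x+6 (mod 26); the inverse of 3 mod 26 is 9. This is an affine cipher: with a=0,…,z=25, each position x becomes (3x+6) mod 26.
For smile: s(18)→3·18+6≡8=i; m(12)→3·12+6≡16=q; i(8)→3·8+6≡4=e; l(11)→3·11+6≡13=n; e(4)→3·4+6≡18=s (all mod 26).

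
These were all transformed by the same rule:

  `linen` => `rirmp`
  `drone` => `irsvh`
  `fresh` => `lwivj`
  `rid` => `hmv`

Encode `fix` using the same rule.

bmj

The word is reversed, then every letter is shifted forward by 4.
On fix: reverse → xif; then shift: x+4=b, i+4=m, f+4=j.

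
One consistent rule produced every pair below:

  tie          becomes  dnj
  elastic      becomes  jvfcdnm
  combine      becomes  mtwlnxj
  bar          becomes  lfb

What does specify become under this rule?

The shift depends on letter class: consonant t→d is +10, but vowel i→n is +5. The rule splits by letter class: vowels +5, consonants +10.
Applying it to specify: s(cons)+10=c, p(cons)+10=z, e(vowel)+5=j, c(cons)+10=m, i(vowel)+5=n, f(cons)+10=p, y(cons)+10=i.

czjmnpi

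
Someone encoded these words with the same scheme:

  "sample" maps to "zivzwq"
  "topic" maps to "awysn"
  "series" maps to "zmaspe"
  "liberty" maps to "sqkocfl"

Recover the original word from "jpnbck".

Each letter shifts forward by (position + 7), i.e. 7, 8, 9, … — the shift grows by one for each successive letter.
Reversing it on jpnbck: j−7=c, p−8=h, n−9=e, b−10=r, c−11=r, k−12=y.

cherry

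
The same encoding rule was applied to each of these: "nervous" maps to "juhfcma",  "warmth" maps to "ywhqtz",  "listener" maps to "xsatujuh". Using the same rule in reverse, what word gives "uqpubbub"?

embedded

Treating letters as 0–25, the rule is x ↦ 19x + 22 (mod 26).
Decoding uqpubbub: u(20)→11·(20−22)≡4=e; q(16)→11·(16−22)≡12=m; p(15)→11·(15−22)≡1=b; u(20)→11·(20−22)≡4=e; b(1)→11·(1−22)≡3=d; b(1)→11·(1−22)≡3=d; u(20)→11·(20−22)≡4=e; b(1)→11·(1−22)≡3=d (all mod 26).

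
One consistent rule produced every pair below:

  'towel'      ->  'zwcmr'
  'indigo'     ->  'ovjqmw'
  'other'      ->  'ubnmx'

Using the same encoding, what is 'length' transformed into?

A repeating key of period 2 is used — shifts +6, +8 over and over.
Applying it to length: l+6=r, e+8=m, n+6=t, g+8=o, t+6=z, h+8=p.

rmtozp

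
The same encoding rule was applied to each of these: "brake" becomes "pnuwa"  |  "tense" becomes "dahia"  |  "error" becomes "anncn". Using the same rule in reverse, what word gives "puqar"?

bagel

This is an affine cipher: with a=0,…,z=25, each position x becomes (21x+20) mod 26.
Reversing it on puqar: p(15)→5·(15−20)≡1=b; u(20)→5·(20−20)≡0=a; q(16)→5·(16−20)≡6=g; a(0)→5·(0−20)≡4=e; r(17)→5·(17−20)≡11=l (all mod 26).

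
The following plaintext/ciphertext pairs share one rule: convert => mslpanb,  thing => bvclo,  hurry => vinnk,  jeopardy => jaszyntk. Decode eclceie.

minimum

c(2)→m(12) and o(14)→s(18) fit y≡7x+24 (mod 26); the inverse of 7 mod 26 is 15. Treating letters as 0–25, the rule is x ↦ 7x + 24 (mod 26).
Decoding eclceie: e(4)→15·(4−24)≡12=m; c(2)→15·(2−24)≡8=i; l(11)→15·(11−24)≡13=n; c(2)→15·(2−24)≡8=i; e(4)→15·(4−24)≡12=m; i(8)→15·(8−24)≡20=u; e(4)→15·(4−24)≡12=m (all mod 26).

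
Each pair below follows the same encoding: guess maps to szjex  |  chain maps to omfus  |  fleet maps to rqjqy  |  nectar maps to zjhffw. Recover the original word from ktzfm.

youth

It's a Vigenère-style cipher with numeric key [12,5,5]: position i shifts by key[i mod 3].
Decoding ktzfm: k−12=y, t−5=o, z−5=u, f−12=t, m−5=h.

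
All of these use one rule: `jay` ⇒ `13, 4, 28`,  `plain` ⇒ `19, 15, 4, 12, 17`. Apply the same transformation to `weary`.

26, 8, 4, 21, 28

j is letter #10 and maps to 13: an offset of 3. The number is (letter's place in the alphabet, a=1) + 3.
Applying it to weary: w=23→26, e=5→8, a=1→4, r=18→21, y=25→28.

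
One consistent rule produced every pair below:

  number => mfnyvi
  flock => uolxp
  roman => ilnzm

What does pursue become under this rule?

kfihfv

Each pair mirrors across the alphabet (n↔m, u↔f, m↔n): positions sum to 25. Letters are reflected about the middle of the alphabet (position → 25−position): Atbash.
On pursue: p↔k, u↔f, r↔i, s↔h, u↔f, e↔v.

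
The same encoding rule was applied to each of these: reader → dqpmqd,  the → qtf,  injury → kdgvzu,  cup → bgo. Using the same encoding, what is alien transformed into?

zquxm

The output letters match the input read backwards, each shifted +12: reader reversed is redaer. Read the word backwards and shift each letter +12.
On alien: reverse → neila; then shift: n+12=z, e+12=q, i+12=u, l+12=x, a+12=m.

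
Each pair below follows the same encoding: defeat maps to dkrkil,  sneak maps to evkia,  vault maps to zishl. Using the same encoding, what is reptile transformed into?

xkjlmhk

d(3)→d(3) and e(4)→k(10) fit y≡7x+8 (mod 26); the inverse of 7 mod 26 is 15. This is an affine cipher: with a=0,…,z=25, each position x becomes (7x+8) mod 26.
On reptile: r(17)→7·17+8≡23=x; e(4)→7·4+8≡10=k; p(15)→7·15+8≡9=j; t(19)→7·19+8≡11=l; i(8)→7·8+8≡12=m; l(11)→7·11+8≡7=h; e(4)→7·4+8≡10=k (all mod 26).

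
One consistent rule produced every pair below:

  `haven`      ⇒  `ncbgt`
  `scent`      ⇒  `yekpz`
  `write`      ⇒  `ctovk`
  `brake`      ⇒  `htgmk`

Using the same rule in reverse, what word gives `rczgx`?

later

Shifts by position in haven: pos 0: h→n (+6), pos 1: a→c (+2), pos 2: v→b (+6), pos 3: e→g (+2) — repeating every 2. A repeating key of period 2 is used — shifts +6, +2 over and over.
Reversing it on rczgx: r−6=l, c−2=a, z−6=t, g−2=e, x−6=r.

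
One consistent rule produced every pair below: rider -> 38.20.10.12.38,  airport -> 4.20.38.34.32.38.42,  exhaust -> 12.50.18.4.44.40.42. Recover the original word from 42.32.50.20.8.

toxic

r(#18)→38 and i(#9)→20: differences scale by 2, so n = 2·pos + 2. With a=1..z=26, the number is 2·pos + 2.
Decoding 42.32.50.20.8: 42→(42−2)÷2=20=t, 32→(32−2)÷2=15=o, 50→(50−2)÷2=24=x, 20→(20−2)÷2=9=i, 8→(8−2)÷2=3=c.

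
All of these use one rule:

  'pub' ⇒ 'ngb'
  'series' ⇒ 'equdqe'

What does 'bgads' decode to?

The output letters match the input read backwards, each shifted +12: pub reversed is bup. Read the word backwards and shift each letter +12.
Reversing it on bgads: shift back: b−12=p, g−12=u, a−12=o, d−12=r, s−12=g → puorg; then reverse → group.

group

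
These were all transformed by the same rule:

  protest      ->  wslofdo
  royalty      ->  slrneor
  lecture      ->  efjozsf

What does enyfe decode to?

p(15)→w(22) and r(17)→s(18) fit y≡11x+13 (mod 26); the inverse of 11 mod 26 is 19. Treating letters as 0–25, the rule is x ↦ 11x + 13 (mod 26).
Undoing it on enyfe: e(4)→19·(4−13)≡11=l; n(13)→19·(13−13)≡0=a; y(24)→19·(24−13)≡1=b; f(5)→19·(5−13)≡4=e; e(4)→19·(4−13)≡11=l (all mod 26).

label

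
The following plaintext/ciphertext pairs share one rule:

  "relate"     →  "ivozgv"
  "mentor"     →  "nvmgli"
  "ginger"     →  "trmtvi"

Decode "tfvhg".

guest

Each pair mirrors across the alphabet (r↔i, e↔v, l↔o): positions sum to 25. Each letter is replaced by its mirror in the alphabet: a↔z, b↔y, c↔x, and so on (the Atbash cipher).
Reversing it on tfvhg: t↔g, f↔u, v↔e, h↔s, g↔t.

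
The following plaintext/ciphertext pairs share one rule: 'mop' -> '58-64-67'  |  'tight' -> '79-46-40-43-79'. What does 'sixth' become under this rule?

76-46-91-79-43

m(#13)→58 and o(#15)→64: differences scale by 3, so n = 3·pos + 19. Each letter becomes 3×(its alphabet position, a=1..z=26) + 19.
On sixth: s=19→76, i=9→46, x=24→91, t=20→79, h=8→43.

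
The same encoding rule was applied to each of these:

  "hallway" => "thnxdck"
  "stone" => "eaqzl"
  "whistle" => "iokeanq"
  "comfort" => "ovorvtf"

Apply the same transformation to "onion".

The shifts repeat in a cycle of length 3: positions 0,1,… shift by +12, +7, +2, then the pattern repeats.
On onion: o+12=a, n+7=u, i+2=k, o+12=a, n+7=u.

aukau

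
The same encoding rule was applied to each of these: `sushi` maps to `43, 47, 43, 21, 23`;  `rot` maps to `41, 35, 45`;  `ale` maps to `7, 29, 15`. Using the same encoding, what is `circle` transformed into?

11, 23, 41, 11, 29, 15

s(#19)→43 and u(#21)→47: differences scale by 2, so n = 2·pos + 5. Each letter becomes 2×(its alphabet position, a=1..z=26) + 5.
For circle: c=3→11, i=9→23, r=18→41, c=3→11, l=12→29, e=5→15.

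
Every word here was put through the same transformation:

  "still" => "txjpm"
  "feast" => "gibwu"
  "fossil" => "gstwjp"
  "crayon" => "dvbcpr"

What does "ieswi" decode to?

Shifts by position in still: pos 0: s→t (+1), pos 1: t→x (+4), pos 2: i→j (+1), pos 3: l→p (+4) — repeating every 2. A repeating key of period 2 is used — shifts +1, +4 over and over.
Reversing it on ieswi: i−1=h, e−4=a, s−1=r, w−4=s, i−1=h.

harsh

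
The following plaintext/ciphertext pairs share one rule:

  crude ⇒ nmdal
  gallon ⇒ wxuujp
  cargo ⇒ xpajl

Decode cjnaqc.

The output letters match the input read backwards, each shifted +9: crude reversed is edurc. Read the word backwards and shift each letter +9.
Undoing it on cjnaqc: shift back: c−9=t, j−9=a, n−9=e, a−9=r, q−9=h, c−9=t → taerht; then reverse → threat.

threat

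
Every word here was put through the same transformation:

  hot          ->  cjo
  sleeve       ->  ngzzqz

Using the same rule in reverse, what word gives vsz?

It's a constant shift of +21 (ROT21).
Decoding vsz: v−21=a, s−21=x, z−21=e.

axe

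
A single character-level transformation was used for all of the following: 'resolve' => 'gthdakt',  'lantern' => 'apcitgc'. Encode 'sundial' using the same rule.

Each letter is shifted forward by 15 in the alphabet (a Caesar shift of +15).
On sundial: s+15=h, u+15=j, n+15=c, d+15=s, i+15=x, a+15=p, l+15=a.

hjcsxpa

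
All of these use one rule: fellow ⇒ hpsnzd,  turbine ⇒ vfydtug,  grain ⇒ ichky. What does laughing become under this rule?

nlbisppr

Shifts by position in fellow: pos 0: f→h (+2), pos 1: e→p (+11), pos 2: l→s (+7), pos 3: l→n (+2), pos 4: o→z (+11), pos 5: w→d (+7) — repeating every 3. It's a Vigenère-style cipher with numeric key [2,11,7]: position i shifts by key[i mod 3].
On laughing: l+2=n, a+11=l, u+7=b, g+2=i, h+11=s, i+7=p, n+2=p, g+11=r.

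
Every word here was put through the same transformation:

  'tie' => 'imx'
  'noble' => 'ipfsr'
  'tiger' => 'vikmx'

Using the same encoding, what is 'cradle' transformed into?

iphevg

The output letters match the input read backwards, each shifted +4: tie reversed is eit. Two steps: reverse the string, then apply a Caesar shift of +4.
On cradle: reverse → eldarc; then shift: e+4=i, l+4=p, d+4=h, a+4=e, r+4=v, c+4=g.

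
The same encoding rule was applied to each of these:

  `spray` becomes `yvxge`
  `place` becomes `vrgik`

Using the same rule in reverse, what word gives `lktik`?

fence

Compare letters: s→y is +6, p→v is +6, r→x is +6 — a constant shift. Every letter moves 6 places later in the alphabet, wrapping around z→a.
Decoding lktik: l−6=f, k−6=e, t−6=n, i−6=c, k−6=e.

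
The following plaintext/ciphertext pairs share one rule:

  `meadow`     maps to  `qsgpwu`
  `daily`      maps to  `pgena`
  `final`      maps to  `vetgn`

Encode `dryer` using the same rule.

pfasf

This is an affine cipher: with a=0,…,z=25, each position x becomes (3x+6) mod 26.
Applying it to dryer: d(3)→3·3+6≡15=p; r(17)→3·17+6≡5=f; y(24)→3·24+6≡0=a; e(4)→3·4+6≡18=s; r(17)→3·17+6≡5=f (all mod 26).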